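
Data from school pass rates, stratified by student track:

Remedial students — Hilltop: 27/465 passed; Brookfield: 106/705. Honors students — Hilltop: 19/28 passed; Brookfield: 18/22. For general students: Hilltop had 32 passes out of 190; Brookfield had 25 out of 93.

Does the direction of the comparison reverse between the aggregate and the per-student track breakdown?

No

Remedial: Hilltop 27/465 = 5.8%, Brookfield 106/705 = 15.0% → Brookfield
Honors: Hilltop 19/28 = 67.9%, Brookfield 18/22 = 81.8% → Brookfield
General: Hilltop 32/190 = 16.8%, Brookfield 25/93 = 26.9% → Brookfield
Overall: Hilltop 78/683 = 11.4%, Brookfield 149/820 = 18.2% → Brookfield
Brookfield wins overall and in every student group — no reversal.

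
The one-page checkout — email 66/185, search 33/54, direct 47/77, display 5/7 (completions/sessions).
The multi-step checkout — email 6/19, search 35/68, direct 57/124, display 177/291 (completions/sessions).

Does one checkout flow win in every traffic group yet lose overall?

Email: the one-page checkout 66/185 = 35.7%, the multi-step checkout 6/19 = 31.6% → the one-page checkout
Search: the one-page checkout 33/54 = 61.1%, the multi-step checkout 35/68 = 51.5% → the one-page checkout
Direct: the one-page checkout 47/77 = 61.0%, the multi-step checkout 57/124 = 46.0% → the one-page checkout
Display: the one-page checkout 5/7 = 71.4%, the multi-step checkout 177/291 = 60.8% → the one-page checkout
Overall: the one-page checkout 151/323 = 46.7%, the multi-step checkout 275/502 = 54.8% → the multi-step checkout
The one-page checkout wins each traffic group but the multi-step checkout wins overall — the comparison reverses. The one-page checkout's sessions skew toward email, which has a lower base rate.

Yes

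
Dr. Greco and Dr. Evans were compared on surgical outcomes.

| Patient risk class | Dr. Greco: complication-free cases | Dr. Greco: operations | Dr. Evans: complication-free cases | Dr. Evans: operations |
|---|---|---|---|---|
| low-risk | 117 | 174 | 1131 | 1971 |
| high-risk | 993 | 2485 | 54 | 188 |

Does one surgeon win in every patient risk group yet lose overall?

Low-risk: Dr. Greco 117/174 = 67.2%, Dr. Evans 1131/1971 = 57.4% → Dr. Greco
High-risk: Dr. Greco 993/2485 = 40.0%, Dr. Evans 54/188 = 28.7% → Dr. Greco
Overall: Dr. Greco 1110/2659 = 41.7%, Dr. Evans 1185/2159 = 54.9% → Dr. Evans
Dr. Greco wins each patient risk group but Dr. Evans wins overall — the comparison reverses. Dr. Greco's operations skew toward high-risk, which has a lower base rate.

Yes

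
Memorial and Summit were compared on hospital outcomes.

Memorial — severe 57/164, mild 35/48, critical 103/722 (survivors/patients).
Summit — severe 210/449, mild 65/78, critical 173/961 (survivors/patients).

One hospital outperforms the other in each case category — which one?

Summit

Severe: Memorial 57/164 = 34.8%, Summit 210/449 = 46.8% → Summit
Mild: Memorial 35/48 = 72.9%, Summit 65/78 = 83.3% → Summit
Critical: Memorial 103/722 = 14.3%, Summit 173/961 = 18.0% → Summit
Summit has the higher rate in all 3 groups.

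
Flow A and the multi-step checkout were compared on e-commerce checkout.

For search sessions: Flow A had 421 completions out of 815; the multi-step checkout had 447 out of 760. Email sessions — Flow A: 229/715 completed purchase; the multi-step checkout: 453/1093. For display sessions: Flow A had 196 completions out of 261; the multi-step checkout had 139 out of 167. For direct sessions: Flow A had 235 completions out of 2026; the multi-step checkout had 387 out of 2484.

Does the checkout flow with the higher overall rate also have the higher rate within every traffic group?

Yes

Search: Flow A 421/815 = 51.7%, the multi-step checkout 447/760 = 58.8% → the multi-step checkout
Email: Flow A 229/715 = 32.0%, the multi-step checkout 453/1093 = 41.4% → the multi-step checkout
Display: Flow A 196/261 = 75.1%, the multi-step checkout 139/167 = 83.2% → the multi-step checkout
Direct: Flow A 235/2026 = 11.6%, the multi-step checkout 387/2484 = 15.6% → the multi-step checkout
Overall: Flow A 1081/3817 = 28.3%, the multi-step checkout 1426/4504 = 31.7% → the multi-step checkout
The multi-step checkout wins overall and in every traffic group — no reversal.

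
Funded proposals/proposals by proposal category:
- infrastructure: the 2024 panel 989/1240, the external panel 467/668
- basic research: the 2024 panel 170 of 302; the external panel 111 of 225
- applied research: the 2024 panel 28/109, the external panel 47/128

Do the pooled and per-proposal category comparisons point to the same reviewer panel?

Infrastructure: the 2024 panel 989/1240 = 79.8%, the external panel 467/668 = 69.9% → the 2024 panel
Basic research: the 2024 panel 170/302 = 56.3%, the external panel 111/225 = 49.3% → the 2024 panel
Applied research: the 2024 panel 28/109 = 25.7%, the external panel 47/128 = 36.7% → the external panel
Overall: the 2024 panel 1187/1651 = 71.9%, the external panel 625/1021 = 61.2% → the 2024 panel
Neither sweeps: the 2024 panel wins 2 of 3 groups, the external panel wins 1. The 2024 panel wins overall but not every group — no Simpson reversal.

No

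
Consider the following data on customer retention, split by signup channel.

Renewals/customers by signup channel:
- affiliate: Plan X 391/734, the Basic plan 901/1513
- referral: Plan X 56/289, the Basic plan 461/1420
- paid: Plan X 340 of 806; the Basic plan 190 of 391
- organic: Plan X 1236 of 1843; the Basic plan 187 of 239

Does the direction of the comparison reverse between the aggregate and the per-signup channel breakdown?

Affiliate: Plan X 391/734 = 53.3%, the Basic plan 901/1513 = 59.6% → the Basic plan
Referral: Plan X 56/289 = 19.4%, the Basic plan 461/1420 = 32.5% → the Basic plan
Paid: Plan X 340/806 = 42.2%, the Basic plan 190/391 = 48.6% → the Basic plan
Organic: Plan X 1236/1843 = 67.1%, the Basic plan 187/239 = 78.2% → the Basic plan
Overall: Plan X 2023/3672 = 55.1%, the Basic plan 1739/3563 = 48.8% → Plan X
The Basic plan wins each signup group but Plan X wins overall — the comparison reverses. The Basic plan's customers skew toward referral, which has a lower base rate.

Yes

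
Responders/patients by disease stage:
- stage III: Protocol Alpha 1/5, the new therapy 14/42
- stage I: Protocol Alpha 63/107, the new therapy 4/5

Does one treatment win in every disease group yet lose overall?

Stage III: Protocol Alpha 1/5 = 20.0%, the new therapy 14/42 = 33.3% → the new therapy
Stage I: Protocol Alpha 63/107 = 58.9%, the new therapy 4/5 = 80.0% → the new therapy
Overall: Protocol Alpha 64/112 = 57.1%, the new therapy 18/47 = 38.3% → Protocol Alpha
The new therapy wins each disease group but Protocol Alpha wins overall — the comparison reverses. The new therapy's patients skew toward stage III, which has a lower base rate.

Yes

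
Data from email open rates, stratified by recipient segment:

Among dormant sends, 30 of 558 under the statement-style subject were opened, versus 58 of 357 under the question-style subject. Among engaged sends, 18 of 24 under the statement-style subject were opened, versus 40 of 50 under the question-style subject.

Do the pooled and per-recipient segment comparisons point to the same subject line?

Dormant: the statement-style subject 30/558 = 5.4%, the question-style subject 58/357 = 16.2% → the question-style subject
Engaged: the statement-style subject 18/24 = 75.0%, the question-style subject 40/50 = 80.0% → the question-style subject
Overall: the statement-style subject 48/582 = 8.2%, the question-style subject 98/407 = 24.1% → the question-style subject
The question-style subject wins overall and in every recipient group — no reversal.

Yes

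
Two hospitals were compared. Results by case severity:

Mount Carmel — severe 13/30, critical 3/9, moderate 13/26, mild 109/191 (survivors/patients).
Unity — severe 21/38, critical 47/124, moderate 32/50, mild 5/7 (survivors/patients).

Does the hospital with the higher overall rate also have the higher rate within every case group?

Severe: Mount Carmel 13/30 = 43.3%, Unity 21/38 = 55.3% → Unity
Critical: Mount Carmel 3/9 = 33.3%, Unity 47/124 = 37.9% → Unity
Moderate: Mount Carmel 13/26 = 50.0%, Unity 32/50 = 64.0% → Unity
Mild: Mount Carmel 109/191 = 57.1%, Unity 5/7 = 71.4% → Unity
Overall: Mount Carmel 138/256 = 53.9%, Unity 105/219 = 47.9% → Mount Carmel
Unity wins each case group but Mount Carmel wins overall — the comparison reverses. Unity's patients skew toward critical, which has a lower base rate.

No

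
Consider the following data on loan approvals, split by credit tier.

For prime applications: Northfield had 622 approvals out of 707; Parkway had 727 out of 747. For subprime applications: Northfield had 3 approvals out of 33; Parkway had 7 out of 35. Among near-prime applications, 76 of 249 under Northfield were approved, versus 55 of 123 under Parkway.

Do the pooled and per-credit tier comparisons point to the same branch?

Yes

Prime: Northfield 622/707 = 88.0%, Parkway 727/747 = 97.3% → Parkway
Subprime: Northfield 3/33 = 9.1%, Parkway 7/35 = 20.0% → Parkway
Near-prime: Northfield 76/249 = 30.5%, Parkway 55/123 = 44.7% → Parkway
Overall: Northfield 701/989 = 70.9%, Parkway 789/905 = 87.2% → Parkway
Parkway wins overall and in every credit group — no reversal.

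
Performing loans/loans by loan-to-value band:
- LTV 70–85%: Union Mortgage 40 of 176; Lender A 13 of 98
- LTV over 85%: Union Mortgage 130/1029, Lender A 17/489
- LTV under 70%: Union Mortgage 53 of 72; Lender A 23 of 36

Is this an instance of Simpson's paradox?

No

LTV 70–85%: Union Mortgage 40/176 = 22.7%, Lender A 13/98 = 13.3% → Union Mortgage
LTV over 85%: Union Mortgage 130/1029 = 12.6%, Lender A 17/489 = 3.5% → Union Mortgage
LTV under 70%: Union Mortgage 53/72 = 73.6%, Lender A 23/36 = 63.9% → Union Mortgage
Overall: Union Mortgage 223/1277 = 17.5%, Lender A 53/623 = 8.5% → Union Mortgage
Union Mortgage wins overall and in every loan-to-value group — no reversal.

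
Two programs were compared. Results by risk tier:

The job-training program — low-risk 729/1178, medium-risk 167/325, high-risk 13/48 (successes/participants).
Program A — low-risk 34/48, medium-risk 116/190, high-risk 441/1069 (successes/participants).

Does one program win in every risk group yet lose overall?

Low-risk: the job-training program 729/1178 = 61.9%, Program A 34/48 = 70.8% → Program A
Medium-risk: the job-training program 167/325 = 51.4%, Program A 116/190 = 61.1% → Program A
High-risk: the job-training program 13/48 = 27.1%, Program A 441/1069 = 41.3% → Program A
Overall: the job-training program 909/1551 = 58.6%, Program A 591/1307 = 45.2% → the job-training program
Program A wins each risk group but the job-training program wins overall — the comparison reverses. Program A's participants skew toward high-risk, which has a lower base rate.

Yes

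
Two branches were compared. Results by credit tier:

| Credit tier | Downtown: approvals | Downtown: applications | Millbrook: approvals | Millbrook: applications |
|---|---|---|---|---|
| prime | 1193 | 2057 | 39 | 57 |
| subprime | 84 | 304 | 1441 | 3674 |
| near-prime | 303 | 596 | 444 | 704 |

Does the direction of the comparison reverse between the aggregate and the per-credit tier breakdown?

Prime: Downtown 1193/2057 = 58.0%, Millbrook 39/57 = 68.4% → Millbrook
Subprime: Downtown 84/304 = 27.6%, Millbrook 1441/3674 = 39.2% → Millbrook
Near-prime: Downtown 303/596 = 50.8%, Millbrook 444/704 = 63.1% → Millbrook
Overall: Downtown 1580/2957 = 53.4%, Millbrook 1924/4435 = 43.4% → Downtown
Millbrook wins each credit group but Downtown wins overall — the comparison reverses. Millbrook's applications skew toward subprime, which has a lower base rate.

Yes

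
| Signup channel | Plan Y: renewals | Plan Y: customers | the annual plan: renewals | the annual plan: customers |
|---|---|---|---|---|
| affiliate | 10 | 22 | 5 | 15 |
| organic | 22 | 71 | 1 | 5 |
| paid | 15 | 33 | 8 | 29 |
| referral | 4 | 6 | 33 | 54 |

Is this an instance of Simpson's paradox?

Affiliate: Plan Y 10/22 = 45.5%, the annual plan 5/15 = 33.3% → Plan Y
Organic: Plan Y 22/71 = 31.0%, the annual plan 1/5 = 20.0% → Plan Y
Paid: Plan Y 15/33 = 45.5%, the annual plan 8/29 = 27.6% → Plan Y
Referral: Plan Y 4/6 = 66.7%, the annual plan 33/54 = 61.1% → Plan Y
Overall: Plan Y 51/132 = 38.6%, the annual plan 47/103 = 45.6% → the annual plan
Plan Y wins each signup group but the annual plan wins overall — the comparison reverses. Plan Y's customers skew toward organic, which has a lower base rate.

Yes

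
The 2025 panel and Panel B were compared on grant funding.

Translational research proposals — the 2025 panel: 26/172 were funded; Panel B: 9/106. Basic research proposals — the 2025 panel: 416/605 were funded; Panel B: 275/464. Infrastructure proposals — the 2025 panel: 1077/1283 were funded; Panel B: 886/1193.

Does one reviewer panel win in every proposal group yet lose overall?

No

Translational research: the 2025 panel 26/172 = 15.1%, Panel B 9/106 = 8.5% → the 2025 panel
Basic research: the 2025 panel 416/605 = 68.8%, Panel B 275/464 = 59.3% → the 2025 panel
Infrastructure: the 2025 panel 1077/1283 = 83.9%, Panel B 886/1193 = 74.3% → the 2025 panel
Overall: the 2025 panel 1519/2060 = 73.7%, Panel B 1170/1763 = 66.4% → the 2025 panel
The 2025 panel wins overall and in every proposal group — no reversal.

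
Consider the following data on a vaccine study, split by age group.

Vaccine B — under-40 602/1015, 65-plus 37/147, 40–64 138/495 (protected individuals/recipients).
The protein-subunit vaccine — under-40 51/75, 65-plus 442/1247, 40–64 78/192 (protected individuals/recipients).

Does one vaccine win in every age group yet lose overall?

Yes

Under-40: Vaccine B 602/1015 = 59.3%, the protein-subunit vaccine 51/75 = 68.0% → the protein-subunit vaccine
65-plus: Vaccine B 37/147 = 25.2%, the protein-subunit vaccine 442/1247 = 35.4% → the protein-subunit vaccine
40–64: Vaccine B 138/495 = 27.9%, the protein-subunit vaccine 78/192 = 40.6% → the protein-subunit vaccine
Overall: Vaccine B 777/1657 = 46.9%, the protein-subunit vaccine 571/1514 = 37.7% → Vaccine B
The protein-subunit vaccine wins each age group but Vaccine B wins overall — the comparison reverses. The protein-subunit vaccine's recipients skew toward 65-plus, which has a lower base rate.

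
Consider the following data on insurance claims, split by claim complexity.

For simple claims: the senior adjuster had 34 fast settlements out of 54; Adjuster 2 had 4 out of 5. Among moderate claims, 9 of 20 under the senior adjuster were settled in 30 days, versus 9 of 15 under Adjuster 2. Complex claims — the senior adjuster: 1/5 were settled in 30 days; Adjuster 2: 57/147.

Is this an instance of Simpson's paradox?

Simple: the senior adjuster 34/54 = 63.0%, Adjuster 2 4/5 = 80.0% → Adjuster 2
Moderate: the senior adjuster 9/20 = 45.0%, Adjuster 2 9/15 = 60.0% → Adjuster 2
Complex: the senior adjuster 1/5 = 20.0%, Adjuster 2 57/147 = 38.8% → Adjuster 2
Overall: the senior adjuster 44/79 = 55.7%, Adjuster 2 70/167 = 41.9% → the senior adjuster
Adjuster 2 wins each claim group but the senior adjuster wins overall — the comparison reverses. Adjuster 2's claims skew toward complex, which has a lower base rate.

Yes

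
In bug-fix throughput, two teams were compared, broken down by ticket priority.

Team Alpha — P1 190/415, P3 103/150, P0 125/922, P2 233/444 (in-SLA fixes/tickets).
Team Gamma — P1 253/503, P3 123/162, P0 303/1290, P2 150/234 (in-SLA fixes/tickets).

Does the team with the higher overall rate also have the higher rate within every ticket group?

Yes

P1: Team Alpha 190/415 = 45.8%, Team Gamma 253/503 = 50.3% → Team Gamma
P3: Team Alpha 103/150 = 68.7%, Team Gamma 123/162 = 75.9% → Team Gamma
P0: Team Alpha 125/922 = 13.6%, Team Gamma 303/1290 = 23.5% → Team Gamma
P2: Team Alpha 233/444 = 52.5%, Team Gamma 150/234 = 64.1% → Team Gamma
Overall: Team Alpha 651/1931 = 33.7%, Team Gamma 829/2189 = 37.9% → Team Gamma
Team Gamma wins overall and in every ticket group — no reversal.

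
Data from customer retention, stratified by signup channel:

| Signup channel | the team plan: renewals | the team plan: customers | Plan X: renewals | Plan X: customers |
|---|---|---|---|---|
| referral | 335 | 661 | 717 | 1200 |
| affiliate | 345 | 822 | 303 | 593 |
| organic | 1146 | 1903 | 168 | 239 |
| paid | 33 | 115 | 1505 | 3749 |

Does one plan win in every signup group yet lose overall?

Yes

Referral: the team plan 335/661 = 50.7%, Plan X 717/1200 = 59.8% → Plan X
Affiliate: the team plan 345/822 = 42.0%, Plan X 303/593 = 51.1% → Plan X
Organic: the team plan 1146/1903 = 60.2%, Plan X 168/239 = 70.3% → Plan X
Paid: the team plan 33/115 = 28.7%, Plan X 1505/3749 = 40.1% → Plan X
Overall: the team plan 1859/3501 = 53.1%, Plan X 2693/5781 = 46.6% → the team plan
Plan X wins each signup group but the team plan wins overall — the comparison reverses. Plan X's customers skew toward paid, which has a lower base rate.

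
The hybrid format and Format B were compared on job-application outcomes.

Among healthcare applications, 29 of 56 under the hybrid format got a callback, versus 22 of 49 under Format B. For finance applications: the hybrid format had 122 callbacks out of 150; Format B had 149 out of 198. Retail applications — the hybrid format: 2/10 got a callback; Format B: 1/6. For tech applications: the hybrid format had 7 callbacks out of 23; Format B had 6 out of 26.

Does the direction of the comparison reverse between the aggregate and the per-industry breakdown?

Healthcare: the hybrid format 29/56 = 51.8%, Format B 22/49 = 44.9% → the hybrid format
Finance: the hybrid format 122/150 = 81.3%, Format B 149/198 = 75.3% → the hybrid format
Retail: the hybrid format 2/10 = 20.0%, Format B 1/6 = 16.7% → the hybrid format
Tech: the hybrid format 7/23 = 30.4%, Format B 6/26 = 23.1% → the hybrid format
Overall: the hybrid format 160/239 = 66.9%, Format B 178/279 = 63.8% → the hybrid format
The hybrid format wins overall and in every industry group — no reversal.

No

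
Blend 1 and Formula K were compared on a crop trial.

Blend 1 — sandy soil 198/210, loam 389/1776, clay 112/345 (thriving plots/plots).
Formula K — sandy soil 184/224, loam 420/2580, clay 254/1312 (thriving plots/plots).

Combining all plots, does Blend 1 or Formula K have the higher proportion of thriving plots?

Blend 1

Sandy soil: Blend 1 198/210 = 94.3%, Formula K 184/224 = 82.1% → Blend 1
Loam: Blend 1 389/1776 = 21.9%, Formula K 420/2580 = 16.3% → Blend 1
Clay: Blend 1 112/345 = 32.5%, Formula K 254/1312 = 19.4% → Blend 1
Overall: Blend 1 699/2331 = 30.0%, Formula K 858/4116 = 20.8% → Blend 1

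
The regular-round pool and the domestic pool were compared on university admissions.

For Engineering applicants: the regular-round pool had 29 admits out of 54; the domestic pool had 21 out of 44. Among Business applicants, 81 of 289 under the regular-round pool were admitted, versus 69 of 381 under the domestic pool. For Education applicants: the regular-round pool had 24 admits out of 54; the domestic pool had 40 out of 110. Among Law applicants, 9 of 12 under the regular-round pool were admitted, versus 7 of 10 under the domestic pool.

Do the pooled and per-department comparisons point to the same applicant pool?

Engineering: the regular-round pool 29/54 = 53.7%, the domestic pool 21/44 = 47.7% → the regular-round pool
Business: the regular-round pool 81/289 = 28.0%, the domestic pool 69/381 = 18.1% → the regular-round pool
Education: the regular-round pool 24/54 = 44.4%, the domestic pool 40/110 = 36.4% → the regular-round pool
Law: the regular-round pool 9/12 = 75.0%, the domestic pool 7/10 = 70.0% → the regular-round pool
Overall: the regular-round pool 143/409 = 35.0%, the domestic pool 137/545 = 25.1% → the regular-round pool
The regular-round pool wins overall and in every department group — no reversal.

Yes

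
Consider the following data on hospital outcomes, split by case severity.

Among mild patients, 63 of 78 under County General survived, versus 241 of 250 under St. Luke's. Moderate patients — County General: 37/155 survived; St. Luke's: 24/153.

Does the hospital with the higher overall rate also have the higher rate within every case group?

No

Mild: County General 63/78 = 80.8%, St. Luke's 241/250 = 96.4% → St. Luke's
Moderate: County General 37/155 = 23.9%, St. Luke's 24/153 = 15.7% → County General
Overall: County General 100/233 = 42.9%, St. Luke's 265/403 = 65.8% → St. Luke's
Neither sweeps: County General wins 1 of 2 groups, St. Luke's wins 1. St. Luke's wins overall but not every group — no Simpson reversal.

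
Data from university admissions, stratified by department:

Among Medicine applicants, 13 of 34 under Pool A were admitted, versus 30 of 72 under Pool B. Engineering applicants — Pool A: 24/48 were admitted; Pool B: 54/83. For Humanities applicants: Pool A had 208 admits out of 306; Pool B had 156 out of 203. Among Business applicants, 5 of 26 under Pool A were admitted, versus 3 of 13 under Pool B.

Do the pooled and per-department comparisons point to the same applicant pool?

Yes

Medicine: Pool A 13/34 = 38.2%, Pool B 30/72 = 41.7% → Pool B
Engineering: Pool A 24/48 = 50.0%, Pool B 54/83 = 65.1% → Pool B
Humanities: Pool A 208/306 = 68.0%, Pool B 156/203 = 76.8% → Pool B
Business: Pool A 5/26 = 19.2%, Pool B 3/13 = 23.1% → Pool B
Overall: Pool A 250/414 = 60.4%, Pool B 243/371 = 65.5% → Pool B
Pool B wins overall and in every department group — no reversal.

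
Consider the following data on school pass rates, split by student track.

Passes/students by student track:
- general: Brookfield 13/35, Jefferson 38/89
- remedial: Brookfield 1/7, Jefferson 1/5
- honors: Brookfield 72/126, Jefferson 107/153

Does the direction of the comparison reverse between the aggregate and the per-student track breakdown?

No

General: Brookfield 13/35 = 37.1%, Jefferson 38/89 = 42.7% → Jefferson
Remedial: Brookfield 1/7 = 14.3%, Jefferson 1/5 = 20.0% → Jefferson
Honors: Brookfield 72/126 = 57.1%, Jefferson 107/153 = 69.9% → Jefferson
Overall: Brookfield 86/168 = 51.2%, Jefferson 146/247 = 59.1% → Jefferson
Jefferson wins overall and in every student group — no reversal.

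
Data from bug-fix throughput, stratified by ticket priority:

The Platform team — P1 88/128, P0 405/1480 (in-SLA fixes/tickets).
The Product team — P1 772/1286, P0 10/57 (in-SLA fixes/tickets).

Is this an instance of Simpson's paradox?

Yes

P1: the Platform team 88/128 = 68.8%, the Product team 772/1286 = 60.0% → the Platform team
P0: the Platform team 405/1480 = 27.4%, the Product team 10/57 = 17.5% → the Platform team
Overall: the Platform team 493/1608 = 30.7%, the Product team 782/1343 = 58.2% → the Product team
The Platform team wins each ticket group but the Product team wins overall — the comparison reverses. The Platform team's tickets skew toward P0, which has a lower base rate.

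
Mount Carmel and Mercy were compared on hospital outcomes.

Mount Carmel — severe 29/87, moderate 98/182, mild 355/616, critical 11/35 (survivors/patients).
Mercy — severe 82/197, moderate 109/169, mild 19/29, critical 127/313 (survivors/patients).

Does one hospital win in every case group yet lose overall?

Severe: Mount Carmel 29/87 = 33.3%, Mercy 82/197 = 41.6% → Mercy
Moderate: Mount Carmel 98/182 = 53.8%, Mercy 109/169 = 64.5% → Mercy
Mild: Mount Carmel 355/616 = 57.6%, Mercy 19/29 = 65.5% → Mercy
Critical: Mount Carmel 11/35 = 31.4%, Mercy 127/313 = 40.6% → Mercy
Overall: Mount Carmel 493/920 = 53.6%, Mercy 337/708 = 47.6% → Mount Carmel
Mercy wins each case group but Mount Carmel wins overall — the comparison reverses. Mercy's patients skew toward critical, which has a lower base rate.

Yes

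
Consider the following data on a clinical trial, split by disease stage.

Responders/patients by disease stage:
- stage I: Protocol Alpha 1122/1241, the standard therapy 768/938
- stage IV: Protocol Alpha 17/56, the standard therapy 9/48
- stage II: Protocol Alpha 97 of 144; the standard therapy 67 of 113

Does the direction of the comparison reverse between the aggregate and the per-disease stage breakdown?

Stage I: Protocol Alpha 1122/1241 = 90.4%, the standard therapy 768/938 = 81.9% → Protocol Alpha
Stage IV: Protocol Alpha 17/56 = 30.4%, the standard therapy 9/48 = 18.8% → Protocol Alpha
Stage II: Protocol Alpha 97/144 = 67.4%, the standard therapy 67/113 = 59.3% → Protocol Alpha
Overall: Protocol Alpha 1236/1441 = 85.8%, the standard therapy 844/1099 = 76.8% → Protocol Alpha
Protocol Alpha wins overall and in every disease group — no reversal.

No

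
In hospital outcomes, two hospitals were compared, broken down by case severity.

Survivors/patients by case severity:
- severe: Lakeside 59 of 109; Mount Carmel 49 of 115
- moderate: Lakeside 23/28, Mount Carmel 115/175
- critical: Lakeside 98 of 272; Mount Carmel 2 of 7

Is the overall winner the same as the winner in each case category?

Severe: Lakeside 59/109 = 54.1%, Mount Carmel 49/115 = 42.6% → Lakeside
Moderate: Lakeside 23/28 = 82.1%, Mount Carmel 115/175 = 65.7% → Lakeside
Critical: Lakeside 98/272 = 36.0%, Mount Carmel 2/7 = 28.6% → Lakeside
Overall: Lakeside 180/409 = 44.0%, Mount Carmel 166/297 = 55.9% → Mount Carmel
Lakeside wins each case group but Mount Carmel wins overall — the comparison reverses. Lakeside's patients skew toward critical, which has a lower base rate.

No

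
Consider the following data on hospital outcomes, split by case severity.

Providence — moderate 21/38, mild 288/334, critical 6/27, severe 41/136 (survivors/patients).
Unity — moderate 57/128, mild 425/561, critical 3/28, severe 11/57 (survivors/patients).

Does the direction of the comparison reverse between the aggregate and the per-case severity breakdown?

Moderate: Providence 21/38 = 55.3%, Unity 57/128 = 44.5% → Providence
Mild: Providence 288/334 = 86.2%, Unity 425/561 = 75.8% → Providence
Critical: Providence 6/27 = 22.2%, Unity 3/28 = 10.7% → Providence
Severe: Providence 41/136 = 30.1%, Unity 11/57 = 19.3% → Providence
Overall: Providence 356/535 = 66.5%, Unity 496/774 = 64.1% → Providence
Providence wins overall and in every case group — no reversal.

No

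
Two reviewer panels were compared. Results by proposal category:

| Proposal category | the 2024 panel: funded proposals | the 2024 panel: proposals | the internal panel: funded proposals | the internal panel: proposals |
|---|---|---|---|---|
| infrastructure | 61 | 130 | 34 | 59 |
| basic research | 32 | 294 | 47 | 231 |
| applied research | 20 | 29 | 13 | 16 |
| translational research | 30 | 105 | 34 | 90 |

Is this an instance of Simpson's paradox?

Infrastructure: the 2024 panel 61/130 = 46.9%, the internal panel 34/59 = 57.6% → the internal panel
Basic research: the 2024 panel 32/294 = 10.9%, the internal panel 47/231 = 20.3% → the internal panel
Applied research: the 2024 panel 20/29 = 69.0%, the internal panel 13/16 = 81.2% → the internal panel
Translational research: the 2024 panel 30/105 = 28.6%, the internal panel 34/90 = 37.8% → the internal panel
Overall: the 2024 panel 143/558 = 25.6%, the internal panel 128/396 = 32.3% → the internal panel
The internal panel wins overall and in every proposal group — no reversal.

No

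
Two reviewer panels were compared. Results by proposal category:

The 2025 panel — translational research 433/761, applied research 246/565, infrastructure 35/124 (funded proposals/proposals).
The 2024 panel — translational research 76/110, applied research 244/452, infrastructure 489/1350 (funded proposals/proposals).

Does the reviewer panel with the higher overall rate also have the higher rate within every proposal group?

Translational research: the 2025 panel 433/761 = 56.9%, the 2024 panel 76/110 = 69.1% → the 2024 panel
Applied research: the 2025 panel 246/565 = 43.5%, the 2024 panel 244/452 = 54.0% → the 2024 panel
Infrastructure: the 2025 panel 35/124 = 28.2%, the 2024 panel 489/1350 = 36.2% → the 2024 panel
Overall: the 2025 panel 714/1450 = 49.2%, the 2024 panel 809/1912 = 42.3% → the 2025 panel
The 2024 panel wins each proposal group but the 2025 panel wins overall — the comparison reverses. The 2024 panel's proposals skew toward infrastructure, which has a lower base rate.

No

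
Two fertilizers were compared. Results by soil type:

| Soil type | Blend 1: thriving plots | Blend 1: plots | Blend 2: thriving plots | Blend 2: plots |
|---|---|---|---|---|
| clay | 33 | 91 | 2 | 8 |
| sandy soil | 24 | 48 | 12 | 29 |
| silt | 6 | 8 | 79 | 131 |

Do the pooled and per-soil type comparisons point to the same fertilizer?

Clay: Blend 1 33/91 = 36.3%, Blend 2 2/8 = 25.0% → Blend 1
Sandy soil: Blend 1 24/48 = 50.0%, Blend 2 12/29 = 41.4% → Blend 1
Silt: Blend 1 6/8 = 75.0%, Blend 2 79/131 = 60.3% → Blend 1
Overall: Blend 1 63/147 = 42.9%, Blend 2 93/168 = 55.4% → Blend 2
Blend 1 wins each soil group but Blend 2 wins overall — the comparison reverses. Blend 1's plots skew toward clay, which has a lower base rate.

No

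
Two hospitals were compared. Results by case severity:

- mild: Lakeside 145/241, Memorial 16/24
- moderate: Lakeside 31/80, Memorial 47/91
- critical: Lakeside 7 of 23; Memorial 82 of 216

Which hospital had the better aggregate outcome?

Mild: Lakeside 145/241 = 60.2%, Memorial 16/24 = 66.7% → Memorial
Moderate: Lakeside 31/80 = 38.8%, Memorial 47/91 = 51.6% → Memorial
Critical: Lakeside 7/23 = 30.4%, Memorial 82/216 = 38.0% → Memorial
Overall: Lakeside 183/344 = 53.2%, Memorial 145/331 = 43.8% → Lakeside
(Memorial wins every case group but Lakeside wins overall — Memorial's patients skew toward the low-rate critical group.)

Lakeside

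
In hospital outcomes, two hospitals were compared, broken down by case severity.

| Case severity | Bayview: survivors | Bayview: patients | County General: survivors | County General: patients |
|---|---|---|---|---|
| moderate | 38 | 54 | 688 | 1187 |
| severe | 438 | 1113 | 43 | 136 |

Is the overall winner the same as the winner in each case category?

Moderate: Bayview 38/54 = 70.4%, County General 688/1187 = 58.0% → Bayview
Severe: Bayview 438/1113 = 39.4%, County General 43/136 = 31.6% → Bayview
Overall: Bayview 476/1167 = 40.8%, County General 731/1323 = 55.3% → County General
Bayview wins each case group but County General wins overall — the comparison reverses. Bayview's patients skew toward severe, which has a lower base rate.

No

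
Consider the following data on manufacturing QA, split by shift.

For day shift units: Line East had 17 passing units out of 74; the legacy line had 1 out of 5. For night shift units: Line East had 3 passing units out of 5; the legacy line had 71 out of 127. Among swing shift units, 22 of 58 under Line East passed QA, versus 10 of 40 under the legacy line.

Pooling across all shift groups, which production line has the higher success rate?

Day shift: Line East 17/74 = 23.0%, the legacy line 1/5 = 20.0% → Line East
Night shift: Line East 3/5 = 60.0%, the legacy line 71/127 = 55.9% → Line East
Swing shift: Line East 22/58 = 37.9%, the legacy line 10/40 = 25.0% → Line East
Overall: Line East 42/137 = 30.7%, the legacy line 82/172 = 47.7% → the legacy line
(Line East wins every shift group but the legacy line wins overall — Line East's units skew toward the low-rate day shift group.)

the legacy line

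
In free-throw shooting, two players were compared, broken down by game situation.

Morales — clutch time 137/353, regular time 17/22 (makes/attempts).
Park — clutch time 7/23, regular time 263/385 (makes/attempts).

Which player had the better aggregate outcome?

Clutch time: Morales 137/353 = 38.8%, Park 7/23 = 30.4% → Morales
Regular time: Morales 17/22 = 77.3%, Park 263/385 = 68.3% → Morales
Overall: Morales 154/375 = 41.1%, Park 270/408 = 66.2% → Park
(Morales wins every game group but Park wins overall — Morales's attempts skew toward the low-rate clutch time group.)

Park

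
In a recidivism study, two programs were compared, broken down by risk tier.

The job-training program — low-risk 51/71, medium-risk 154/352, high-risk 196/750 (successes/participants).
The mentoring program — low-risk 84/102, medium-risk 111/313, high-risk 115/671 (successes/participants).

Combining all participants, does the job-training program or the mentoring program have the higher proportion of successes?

Low-risk: the job-training program 51/71 = 71.8%, the mentoring program 84/102 = 82.4% → the mentoring program
Medium-risk: the job-training program 154/352 = 43.8%, the mentoring program 111/313 = 35.5% → the job-training program
High-risk: the job-training program 196/750 = 26.1%, the mentoring program 115/671 = 17.1% → the job-training program
Overall: the job-training program 401/1173 = 34.2%, the mentoring program 310/1086 = 28.5% → the job-training program
(Neither sweeps every risk group, but the job-training program has the higher pooled rate.)

the job-training program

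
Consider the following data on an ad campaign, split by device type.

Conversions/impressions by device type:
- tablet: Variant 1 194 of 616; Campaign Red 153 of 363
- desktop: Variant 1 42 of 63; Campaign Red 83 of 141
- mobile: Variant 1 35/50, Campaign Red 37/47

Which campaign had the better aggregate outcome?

Tablet: Variant 1 194/616 = 31.5%, Campaign Red 153/363 = 42.1% → Campaign Red
Desktop: Variant 1 42/63 = 66.7%, Campaign Red 83/141 = 58.9% → Variant 1
Mobile: Variant 1 35/50 = 70.0%, Campaign Red 37/47 = 78.7% → Campaign Red
Overall: Variant 1 271/729 = 37.2%, Campaign Red 273/551 = 49.5% → Campaign Red
(Neither sweeps every device group, but Campaign Red has the higher pooled rate.)

Campaign Red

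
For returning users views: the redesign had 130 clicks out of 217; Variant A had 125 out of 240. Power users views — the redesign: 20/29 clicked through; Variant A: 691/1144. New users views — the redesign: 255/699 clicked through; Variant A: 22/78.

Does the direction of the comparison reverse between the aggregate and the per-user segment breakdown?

Yes

Returning users: the redesign 130/217 = 59.9%, Variant A 125/240 = 52.1% → the redesign
Power users: the redesign 20/29 = 69.0%, Variant A 691/1144 = 60.4% → the redesign
New users: the redesign 255/699 = 36.5%, Variant A 22/78 = 28.2% → the redesign
Overall: the redesign 405/945 = 42.9%, Variant A 838/1462 = 57.3% → Variant A
The redesign wins each user group but Variant A wins overall — the comparison reverses. The redesign's views skew toward new users, which has a lower base rate.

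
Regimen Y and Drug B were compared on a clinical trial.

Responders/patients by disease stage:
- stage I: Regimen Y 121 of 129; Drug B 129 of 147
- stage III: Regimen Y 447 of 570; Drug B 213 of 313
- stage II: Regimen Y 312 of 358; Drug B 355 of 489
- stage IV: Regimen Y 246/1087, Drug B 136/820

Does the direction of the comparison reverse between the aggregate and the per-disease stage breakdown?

Stage I: Regimen Y 121/129 = 93.8%, Drug B 129/147 = 87.8% → Regimen Y
Stage III: Regimen Y 447/570 = 78.4%, Drug B 213/313 = 68.1% → Regimen Y
Stage II: Regimen Y 312/358 = 87.2%, Drug B 355/489 = 72.6% → Regimen Y
Stage IV: Regimen Y 246/1087 = 22.6%, Drug B 136/820 = 16.6% → Regimen Y
Overall: Regimen Y 1126/2144 = 52.5%, Drug B 833/1769 = 47.1% → Regimen Y
Regimen Y wins overall and in every disease group — no reversal.

No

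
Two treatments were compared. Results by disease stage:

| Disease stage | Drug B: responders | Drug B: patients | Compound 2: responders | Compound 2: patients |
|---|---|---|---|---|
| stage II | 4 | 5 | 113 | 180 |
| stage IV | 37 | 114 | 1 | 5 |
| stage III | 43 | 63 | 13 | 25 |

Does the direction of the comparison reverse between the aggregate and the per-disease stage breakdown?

Yes

Stage II: Drug B 4/5 = 80.0%, Compound 2 113/180 = 62.8% → Drug B
Stage IV: Drug B 37/114 = 32.5%, Compound 2 1/5 = 20.0% → Drug B
Stage III: Drug B 43/63 = 68.3%, Compound 2 13/25 = 52.0% → Drug B
Overall: Drug B 84/182 = 46.2%, Compound 2 127/210 = 60.5% → Compound 2
Drug B wins each disease group but Compound 2 wins overall — the comparison reverses. Drug B's patients skew toward stage IV, which has a lower base rate.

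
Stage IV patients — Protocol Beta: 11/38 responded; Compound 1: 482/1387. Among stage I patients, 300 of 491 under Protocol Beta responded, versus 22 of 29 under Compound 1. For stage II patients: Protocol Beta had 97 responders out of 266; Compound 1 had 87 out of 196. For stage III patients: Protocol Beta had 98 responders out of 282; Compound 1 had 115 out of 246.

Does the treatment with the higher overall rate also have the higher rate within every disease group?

Stage IV: Protocol Beta 11/38 = 28.9%, Compound 1 482/1387 = 34.8% → Compound 1
Stage I: Protocol Beta 300/491 = 61.1%, Compound 1 22/29 = 75.9% → Compound 1
Stage II: Protocol Beta 97/266 = 36.5%, Compound 1 87/196 = 44.4% → Compound 1
Stage III: Protocol Beta 98/282 = 34.8%, Compound 1 115/246 = 46.7% → Compound 1
Overall: Protocol Beta 506/1077 = 47.0%, Compound 1 706/1858 = 38.0% → Protocol Beta
Compound 1 wins each disease group but Protocol Beta wins overall — the comparison reverses. Compound 1's patients skew toward stage IV, which has a lower base rate.

No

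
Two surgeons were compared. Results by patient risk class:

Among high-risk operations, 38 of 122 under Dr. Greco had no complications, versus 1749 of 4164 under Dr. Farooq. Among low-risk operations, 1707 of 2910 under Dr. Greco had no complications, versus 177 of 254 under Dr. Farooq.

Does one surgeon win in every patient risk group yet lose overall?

High-risk: Dr. Greco 38/122 = 31.1%, Dr. Farooq 1749/4164 = 42.0% → Dr. Farooq
Low-risk: Dr. Greco 1707/2910 = 58.7%, Dr. Farooq 177/254 = 69.7% → Dr. Farooq
Overall: Dr. Greco 1745/3032 = 57.6%, Dr. Farooq 1926/4418 = 43.6% → Dr. Greco
Dr. Farooq wins each patient risk group but Dr. Greco wins overall — the comparison reverses. Dr. Farooq's operations skew toward high-risk, which has a lower base rate.

Yes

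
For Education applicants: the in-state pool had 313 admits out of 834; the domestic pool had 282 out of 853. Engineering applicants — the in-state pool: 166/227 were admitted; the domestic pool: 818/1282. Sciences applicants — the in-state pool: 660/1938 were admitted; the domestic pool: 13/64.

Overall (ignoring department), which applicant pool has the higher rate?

Education: the in-state pool 313/834 = 37.5%, the domestic pool 282/853 = 33.1% → the in-state pool
Engineering: the in-state pool 166/227 = 73.1%, the domestic pool 818/1282 = 63.8% → the in-state pool
Sciences: the in-state pool 660/1938 = 34.1%, the domestic pool 13/64 = 20.3% → the in-state pool
Overall: the in-state pool 1139/2999 = 38.0%, the domestic pool 1113/2199 = 50.6% → the domestic pool
(The in-state pool wins every department group but the domestic pool wins overall — the in-state pool's applicants skew toward the low-rate Sciences group.)

the domestic pool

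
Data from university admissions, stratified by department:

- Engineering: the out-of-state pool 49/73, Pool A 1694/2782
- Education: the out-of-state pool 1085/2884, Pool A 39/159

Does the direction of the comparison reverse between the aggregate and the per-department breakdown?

Yes

Engineering: the out-of-state pool 49/73 = 67.1%, Pool A 1694/2782 = 60.9% → the out-of-state pool
Education: the out-of-state pool 1085/2884 = 37.6%, Pool A 39/159 = 24.5% → the out-of-state pool
Overall: the out-of-state pool 1134/2957 = 38.3%, Pool A 1733/2941 = 58.9% → Pool A
The out-of-state pool wins each department group but Pool A wins overall — the comparison reverses. The out-of-state pool's applicants skew toward Education, which has a lower base rate.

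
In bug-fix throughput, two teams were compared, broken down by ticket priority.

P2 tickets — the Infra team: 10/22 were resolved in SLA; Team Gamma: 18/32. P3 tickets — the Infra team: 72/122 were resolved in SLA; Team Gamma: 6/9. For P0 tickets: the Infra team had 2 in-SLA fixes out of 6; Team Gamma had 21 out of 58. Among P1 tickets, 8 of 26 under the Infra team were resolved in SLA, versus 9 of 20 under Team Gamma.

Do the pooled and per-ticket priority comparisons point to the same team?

No

P2: the Infra team 10/22 = 45.5%, Team Gamma 18/32 = 56.2% → Team Gamma
P3: the Infra team 72/122 = 59.0%, Team Gamma 6/9 = 66.7% → Team Gamma
P0: the Infra team 2/6 = 33.3%, Team Gamma 21/58 = 36.2% → Team Gamma
P1: the Infra team 8/26 = 30.8%, Team Gamma 9/20 = 45.0% → Team Gamma
Overall: the Infra team 92/176 = 52.3%, Team Gamma 54/119 = 45.4% → the Infra team
Team Gamma wins each ticket group but the Infra team wins overall — the comparison reverses. Team Gamma's tickets skew toward P0, which has a lower base rate.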